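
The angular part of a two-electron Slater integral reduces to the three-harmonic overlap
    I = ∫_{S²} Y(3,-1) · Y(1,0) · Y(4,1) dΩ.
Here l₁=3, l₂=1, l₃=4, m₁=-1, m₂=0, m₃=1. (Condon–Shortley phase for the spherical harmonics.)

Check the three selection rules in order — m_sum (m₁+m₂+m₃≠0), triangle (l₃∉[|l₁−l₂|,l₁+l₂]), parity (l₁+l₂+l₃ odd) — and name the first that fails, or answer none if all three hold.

Σmᵢ = 0  ✓
l₃∈[|l₁−l₂|,l₁+l₂]=[2,4], have l₃=4  ✓
Σlᵢ = 8 ⇒ even  ✓

none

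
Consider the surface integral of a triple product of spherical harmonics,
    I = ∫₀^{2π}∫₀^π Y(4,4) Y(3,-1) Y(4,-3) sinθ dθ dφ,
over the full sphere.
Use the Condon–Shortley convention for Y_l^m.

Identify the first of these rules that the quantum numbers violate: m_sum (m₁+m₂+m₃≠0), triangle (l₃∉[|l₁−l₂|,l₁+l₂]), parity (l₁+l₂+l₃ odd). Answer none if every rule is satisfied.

m₁+m₂+m₃ = 4 − 1 − 3 = 0  ✓
triangle: |4−3|=1 ≤ l₃=4 ≤ 4+3=7  ✓
parity: l₁+l₂+l₃ = 11 is odd  ✗

parity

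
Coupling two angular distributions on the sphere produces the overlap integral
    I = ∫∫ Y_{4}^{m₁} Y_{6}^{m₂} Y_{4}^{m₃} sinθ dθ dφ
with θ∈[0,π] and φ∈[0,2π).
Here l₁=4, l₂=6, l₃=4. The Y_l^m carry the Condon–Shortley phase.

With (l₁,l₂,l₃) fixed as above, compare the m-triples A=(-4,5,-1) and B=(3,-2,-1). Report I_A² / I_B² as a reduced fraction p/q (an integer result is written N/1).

Shared (l₁,l₂,l₃)=(4,6,4): N and (l;000)² cancel in I_A²/I_B².
A: Δ = 6!·2!·6!/15! = 1/1261260; Racah Σ t=6..6: t=6:+1/172800 = 1/172800; ⇒ 3j(4 6 4; -4 5 -1)² = 2/65, sgn -1
B: Δ = 6!·2!·6!/15! = 1/1261260; Racah Σ t=0..1: t=0:+1/34560 t=1:−1/8640 = -1/11520; ⇒ 3j(4 6 4; 3 -2 -1)² = 3/143, sgn +1
I_A²/I_B² = (2/65)/(3/143) = 22/15

22/15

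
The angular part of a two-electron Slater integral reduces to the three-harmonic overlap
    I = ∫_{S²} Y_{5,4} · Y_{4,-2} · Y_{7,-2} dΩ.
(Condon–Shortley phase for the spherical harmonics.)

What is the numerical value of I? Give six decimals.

Rules hold: Σm=0, L=16 even, 1≤7≤9.
N = 11·9·15 = 1485
Δ = 2!·8!·6!/17! = 1/6126120
Racah Σ t=0..2: t=0:+1/69120 t=1:−1/20736 t=2:+1/69120 = -1/51840
⇒ 3j(5 4 7; 0 0 0)² = 280/21879, sgn +1
Racah Σ t=0..1: t=0:+1/483840 t=1:−1/4838400 = 1/537600
⇒ 3j(5 4 7; 4 -2 -2)² = 2187/170170, sgn -1
4πI² = N·(3j₀)²·(3jₘ)² = 131220/537251
I = -1·√(0.244243/4π) = -0.13941403

-0.139414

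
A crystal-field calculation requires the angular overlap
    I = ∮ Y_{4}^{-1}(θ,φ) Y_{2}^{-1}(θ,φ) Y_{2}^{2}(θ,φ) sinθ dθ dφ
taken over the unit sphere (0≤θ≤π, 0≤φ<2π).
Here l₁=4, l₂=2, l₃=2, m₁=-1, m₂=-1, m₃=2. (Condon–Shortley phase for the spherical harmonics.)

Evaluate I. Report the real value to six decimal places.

m-sum 0 ✓  L=8 even ✓  2≤2≤6 ✓
Π(2lᵢ+1) = 9×5×5 = 225
triangle coeff Δ(4,2,2) = 1/630
Σ_t [2,2]: t=2:+1/16 = 1/16
(3j)²=2/35 [(4 2 2; 0 0 0)], sign=+1
Σ_t [1,1]: t=1:−1/144 = -1/144
(3j)²=1/126 [(4 2 2; -1 -1 2)], sign=-1
⇒ 4πI² = 5/49
I = (-1)√(5/49/(4π)) = -0.09011188

-0.090112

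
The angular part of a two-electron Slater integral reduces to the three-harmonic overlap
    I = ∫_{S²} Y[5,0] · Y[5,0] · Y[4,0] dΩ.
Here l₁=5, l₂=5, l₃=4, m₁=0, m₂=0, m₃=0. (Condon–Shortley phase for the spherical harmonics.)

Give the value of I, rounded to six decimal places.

Checks pass: Σm=0; 14 even; l₃=4∈[0,10].
(2·5+1)(2·5+1)(2·4+1) = 1089
Δ: 6! 4! 4! / 15! → 1/3153150
sum: t=1:−1/69120 t=2:+1/1728 t=3:−1/576 t=4:+1/1728 t=5:−1/69120 = -7/11520
3j²(5 5 4; 0 0 0) = Δ·Π!·Σ² = 2/143  (sign -1)
(m-triple is (0,0,0) — same symbol as above.)
combine: 4πI² = 1089·2/143·2/143 = 36/169
take √, sign +1: I = 0.13019760

0.130198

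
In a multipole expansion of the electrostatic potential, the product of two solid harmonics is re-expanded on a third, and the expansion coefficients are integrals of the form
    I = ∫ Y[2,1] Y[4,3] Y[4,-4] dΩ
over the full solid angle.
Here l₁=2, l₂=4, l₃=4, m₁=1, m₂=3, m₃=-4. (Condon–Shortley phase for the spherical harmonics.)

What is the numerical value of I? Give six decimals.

m-sum 0 ✓  L=10 even ✓  2≤4≤6 ✓
Π(2lᵢ+1) = 5×9×9 = 405
triangle coeff Δ(2,4,4) = 1/13860
Σ_t [0,2]: t=0:+1/192 t=1:−1/36 t=2:+1/192 = -5/288
(3j)²=20/693 [(2 4 4; 0 0 0)], sign=-1
Σ_t [1,1]: t=1:−1/1440 = -1/1440
(3j)²=7/165 [(2 4 4; 1 3 -4)], sign=-1
⇒ 4πI² = 60/121
I = (+1)√(60/121/(4π)) = 0.19864517

0.198645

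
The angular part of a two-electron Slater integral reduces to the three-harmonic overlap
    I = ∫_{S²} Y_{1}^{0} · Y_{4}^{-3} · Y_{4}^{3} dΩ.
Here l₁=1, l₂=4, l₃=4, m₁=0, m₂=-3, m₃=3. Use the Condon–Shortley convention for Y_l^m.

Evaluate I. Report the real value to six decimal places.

0.000000

L=9 odd ⇒ parity kills the (l;000) factor ⇒ I = 0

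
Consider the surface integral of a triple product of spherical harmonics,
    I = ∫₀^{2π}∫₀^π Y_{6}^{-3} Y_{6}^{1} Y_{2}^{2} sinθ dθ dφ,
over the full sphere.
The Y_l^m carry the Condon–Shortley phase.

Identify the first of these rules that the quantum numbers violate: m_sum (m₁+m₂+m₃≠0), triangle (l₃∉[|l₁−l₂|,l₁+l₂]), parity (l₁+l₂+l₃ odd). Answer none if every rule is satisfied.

azimuthal sum: -3 + 1 + 2 = 0  ✓
0 ≤ 2 ≤ 12 (triangle on l)  ✓
L = 6 + 6 + 2 = 14 (even)  ✓

none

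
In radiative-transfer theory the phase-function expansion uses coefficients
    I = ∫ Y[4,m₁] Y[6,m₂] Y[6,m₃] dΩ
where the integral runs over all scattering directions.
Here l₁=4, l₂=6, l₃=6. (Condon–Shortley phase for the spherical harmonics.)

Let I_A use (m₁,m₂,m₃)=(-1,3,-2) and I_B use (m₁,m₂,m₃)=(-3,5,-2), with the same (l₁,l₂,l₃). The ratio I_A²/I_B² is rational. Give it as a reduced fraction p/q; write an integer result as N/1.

2535/3773

Shared (l₁,l₂,l₃)=(4,6,6): N and (l;000)² cancel in I_A²/I_B².
A: Δ = 4!·4!·8!/17! = 1/15315300; Racah Σ t=1..4: t=1:−1/5806080 t=2:+1/120960 t=3:−1/34560 t=4:+1/103680 = -13/1161216; ⇒ 3j(4 6 6; -1 3 -2)² = 65/5236, sgn -1
B: Δ = 4!·4!·8!/17! = 1/15315300; Racah Σ t=3..4: t=3:−1/5806080 t=4:+1/725760 = 1/829440; ⇒ 3j(4 6 6; -3 5 -2)² = 49/2652, sgn +1
I_A²/I_B² = (65/5236)/(49/2652) = 2535/3773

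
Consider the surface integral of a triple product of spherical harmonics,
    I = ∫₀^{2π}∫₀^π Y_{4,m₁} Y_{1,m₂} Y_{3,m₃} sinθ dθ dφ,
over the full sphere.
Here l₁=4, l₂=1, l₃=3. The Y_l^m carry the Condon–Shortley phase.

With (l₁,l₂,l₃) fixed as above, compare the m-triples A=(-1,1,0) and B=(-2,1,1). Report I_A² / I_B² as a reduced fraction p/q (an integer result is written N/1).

Same 4,1,3: normalisation and zero-m 3j drop out of the ratio.
A: Δ: 2! 6! 0! / 9! → 1/252; sum: t=2:+1/72 = 1/72; 3j²(4 1 3; -1 1 0) = Δ·Π!·Σ² = 5/126  (sign -1)
B: Δ: 2! 6! 0! / 9! → 1/252; sum: t=2:+1/96 = 1/96; 3j²(4 1 3; -2 1 1) = Δ·Π!·Σ² = 5/84  (sign +1)
I_A²/I_B² = (5/126)/(5/84) = 2/3

2/3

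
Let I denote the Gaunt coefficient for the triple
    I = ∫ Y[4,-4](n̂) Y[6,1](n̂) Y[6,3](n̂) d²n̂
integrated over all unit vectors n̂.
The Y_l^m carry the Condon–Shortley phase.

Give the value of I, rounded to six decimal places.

-0.167630

Rules hold: Σm=0, L=16 even, 2≤6≤10.
N = 9·13·13 = 1521
Δ = 4!·4!·8!/17! = 1/15315300
Racah Σ t=0..4: t=0:+1/829440 t=1:−1/25920 t=2:+1/9216 t=3:−1/25920 t=4:+1/829440 = 7/207360
⇒ 3j(4 6 6; 0 0 0)² = 28/2431, sgn +1
Racah Σ t=4..4: t=4:+1/414720 = 1/414720
⇒ 3j(4 6 6; -4 1 3)² = 49/2431, sgn -1
4πI² = N·(3j₀)²·(3jₘ)² = 12348/34969
I = -1·√(0.353113/4π) = -0.16763001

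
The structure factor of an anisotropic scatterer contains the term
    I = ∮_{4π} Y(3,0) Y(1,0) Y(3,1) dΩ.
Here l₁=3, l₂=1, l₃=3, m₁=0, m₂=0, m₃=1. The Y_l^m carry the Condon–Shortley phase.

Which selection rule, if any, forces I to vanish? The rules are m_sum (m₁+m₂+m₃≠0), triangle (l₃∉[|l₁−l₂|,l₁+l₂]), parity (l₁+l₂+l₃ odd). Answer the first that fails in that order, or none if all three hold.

m₁+m₂+m₃ = 0 + 0 + 1 = 1  ✗
triangle: |3−1|=2 ≤ l₃=3 ≤ 3+1=4
parity: l₁+l₂+l₃ = 7 is odd

m_sum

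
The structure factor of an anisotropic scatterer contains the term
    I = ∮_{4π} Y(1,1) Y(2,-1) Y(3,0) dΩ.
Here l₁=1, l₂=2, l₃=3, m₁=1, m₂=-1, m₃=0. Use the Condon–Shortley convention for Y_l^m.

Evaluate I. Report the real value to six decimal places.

Rules hold: Σm=0, L=6 even, 1≤3≤3.
N = 3·5·7 = 105
Δ = 0!·2!·4!/7! = 1/105
Racah Σ t=0..0: t=0:+1/4 = 1/4
⇒ 3j(1 2 3; 0 0 0)² = 3/35, sgn -1
Racah Σ t=0..0: t=0:+1/12 = 1/12
⇒ 3j(1 2 3; 1 -1 0)² = 1/35, sgn -1
4πI² = N·(3j₀)²·(3jₘ)² = 9/35
I = +1·√(0.257143/4π) = 0.14304817

0.143048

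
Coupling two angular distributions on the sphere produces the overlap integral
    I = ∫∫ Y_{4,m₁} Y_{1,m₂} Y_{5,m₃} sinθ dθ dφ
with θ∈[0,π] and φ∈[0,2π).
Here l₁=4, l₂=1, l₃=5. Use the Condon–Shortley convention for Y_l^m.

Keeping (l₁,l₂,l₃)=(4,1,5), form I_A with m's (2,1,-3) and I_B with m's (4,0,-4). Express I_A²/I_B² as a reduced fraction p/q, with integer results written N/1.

28/9

Shared (l₁,l₂,l₃)=(4,1,5): N and (l;000)² cancel in I_A²/I_B².
A: Δ = 0!·8!·2!/11! = 1/495; Racah Σ t=0..0: t=0:+1/2880 = 1/2880; ⇒ 3j(4 1 5; 2 1 -3)² = 28/495, sgn +1
B: Δ = 0!·8!·2!/11! = 1/495; Racah Σ t=0..0: t=0:+1/40320 = 1/40320; ⇒ 3j(4 1 5; 4 0 -4)² = 1/55, sgn -1
I_A²/I_B² = (28/495)/(1/55) = 28/9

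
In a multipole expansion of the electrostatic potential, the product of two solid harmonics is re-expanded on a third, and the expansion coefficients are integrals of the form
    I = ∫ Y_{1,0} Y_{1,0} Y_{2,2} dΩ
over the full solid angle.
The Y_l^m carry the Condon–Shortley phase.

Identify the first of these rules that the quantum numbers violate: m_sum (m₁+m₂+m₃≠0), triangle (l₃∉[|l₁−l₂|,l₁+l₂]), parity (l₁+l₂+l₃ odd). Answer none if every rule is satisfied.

m_sum

Σmᵢ = 2  ✗
l₃∈[|l₁−l₂|,l₁+l₂]=[0,2], have l₃=2
Σlᵢ = 4 ⇒ even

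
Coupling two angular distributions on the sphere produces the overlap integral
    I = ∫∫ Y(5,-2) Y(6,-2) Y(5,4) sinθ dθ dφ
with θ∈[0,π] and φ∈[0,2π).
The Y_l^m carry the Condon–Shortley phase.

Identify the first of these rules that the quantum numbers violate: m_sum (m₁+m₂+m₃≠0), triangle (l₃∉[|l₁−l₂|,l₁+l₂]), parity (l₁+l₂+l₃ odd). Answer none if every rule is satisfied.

Σmᵢ = 0  ✓
l₃∈[|l₁−l₂|,l₁+l₂]=[1,11], have l₃=5  ✓
Σlᵢ = 16 ⇒ even  ✓

none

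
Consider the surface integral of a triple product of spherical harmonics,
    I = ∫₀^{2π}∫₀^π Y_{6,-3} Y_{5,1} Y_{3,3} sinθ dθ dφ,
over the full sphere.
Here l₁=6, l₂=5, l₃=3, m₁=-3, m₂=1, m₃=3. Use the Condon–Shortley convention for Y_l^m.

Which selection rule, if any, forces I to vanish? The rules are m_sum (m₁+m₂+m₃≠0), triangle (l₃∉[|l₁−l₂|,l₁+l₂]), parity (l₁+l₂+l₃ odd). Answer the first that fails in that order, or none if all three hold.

m_sum

azimuthal sum: -3 + 1 + 3 = 1  ✗
1 ≤ 3 ≤ 11 (triangle on l)
L = 6 + 5 + 3 = 14 (even)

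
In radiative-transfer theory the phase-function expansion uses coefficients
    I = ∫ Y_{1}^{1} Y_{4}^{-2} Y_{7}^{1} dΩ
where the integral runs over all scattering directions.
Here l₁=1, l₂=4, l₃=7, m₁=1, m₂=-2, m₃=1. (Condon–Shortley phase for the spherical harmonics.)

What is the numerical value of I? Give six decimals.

0.000000

triangle: need 3≤l₃≤5, have 7; I=0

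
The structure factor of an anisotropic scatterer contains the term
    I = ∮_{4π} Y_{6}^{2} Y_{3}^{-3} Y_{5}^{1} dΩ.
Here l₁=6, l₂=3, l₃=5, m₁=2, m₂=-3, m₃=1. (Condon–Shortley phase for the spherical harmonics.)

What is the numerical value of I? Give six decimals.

Rules hold: Σm=0, L=14 even, 3≤5≤9.
N = 13·7·11 = 1001
Δ = 4!·8!·2!/15! = 1/675675
Racah Σ t=1..3: t=1:−1/8640 t=2:+1/2304 t=3:−1/8640 = 7/34560
⇒ 3j(6 3 5; 0 0 0)² = 7/429, sgn -1
Racah Σ t=0..0: t=0:+1/27648 = 1/27648
⇒ 3j(6 3 5; 2 -3 1)² = 10/429, sgn +1
4πI² = N·(3j₀)²·(3jₘ)² = 490/1287
I = -1·√(0.38073/4π) = -0.17406195

-0.174062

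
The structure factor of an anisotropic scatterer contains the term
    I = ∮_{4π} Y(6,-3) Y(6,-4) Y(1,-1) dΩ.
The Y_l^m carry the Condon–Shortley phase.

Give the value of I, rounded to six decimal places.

0.000000

m-sum = -3 − 4 − 1 = -8 ≠ 0 ⇒ I = 0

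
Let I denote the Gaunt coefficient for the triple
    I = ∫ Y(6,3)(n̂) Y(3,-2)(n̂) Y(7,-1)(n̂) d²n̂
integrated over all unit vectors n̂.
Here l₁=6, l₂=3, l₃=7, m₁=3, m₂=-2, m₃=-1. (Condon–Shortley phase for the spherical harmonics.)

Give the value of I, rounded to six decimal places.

0.167202

Checks pass: Σm=0; 16 even; l₃=7∈[3,9].
(2·6+1)(2·3+1)(2·7+1) = 1365
Δ: 2! 10! 4! / 17! → 1/2042040
sum: t=0:+1/207360 t=1:−1/57600 t=2:+1/207360 = -1/129600
3j²(6 3 7; 0 0 0) = Δ·Π!·Σ² = 168/12155  (sign +1)
sum: t=0:+1/362880 t=1:−1/1935360 = 13/5806080
3j²(6 3 7; 3 -2 -1) = Δ·Π!·Σ² = 195/10472  (sign +1)
combine: 4πI² = 1365·168/12155·195/10472 = 12285/34969
take √, sign +1: I = 0.16720184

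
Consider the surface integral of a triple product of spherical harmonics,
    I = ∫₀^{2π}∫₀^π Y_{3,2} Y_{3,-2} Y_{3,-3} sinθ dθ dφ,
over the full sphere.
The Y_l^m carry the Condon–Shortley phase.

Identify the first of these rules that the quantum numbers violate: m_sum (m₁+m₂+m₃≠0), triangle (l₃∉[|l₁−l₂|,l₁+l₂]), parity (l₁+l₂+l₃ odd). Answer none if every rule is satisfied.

m_sum

Σmᵢ = -3  ✗
l₃∈[|l₁−l₂|,l₁+l₂]=[0,6], have l₃=3
Σlᵢ = 9 ⇒ odd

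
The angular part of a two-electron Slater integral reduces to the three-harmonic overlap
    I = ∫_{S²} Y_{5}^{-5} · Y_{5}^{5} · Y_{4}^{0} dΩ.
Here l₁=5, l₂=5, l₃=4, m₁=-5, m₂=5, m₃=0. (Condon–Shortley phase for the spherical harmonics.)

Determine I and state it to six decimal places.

-0.130198

Rules hold: Σm=0, L=14 even, 0≤4≤10.
N = 11·11·9 = 1089
Δ = 6!·4!·4!/15! = 1/3153150
Racah Σ t=1..5: t=1:−1/69120 t=2:+1/1728 t=3:−1/576 t=4:+1/1728 t=5:−1/69120 = -7/11520
⇒ 3j(5 5 4; 0 0 0)² = 2/143, sgn -1
Racah Σ t=6..6: t=6:+1/414720 = 1/414720
⇒ 3j(5 5 4; -5 5 0)² = 2/143, sgn +1
4πI² = N·(3j₀)²·(3jₘ)² = 36/169
I = -1·√(0.213018/4π) = -0.13019760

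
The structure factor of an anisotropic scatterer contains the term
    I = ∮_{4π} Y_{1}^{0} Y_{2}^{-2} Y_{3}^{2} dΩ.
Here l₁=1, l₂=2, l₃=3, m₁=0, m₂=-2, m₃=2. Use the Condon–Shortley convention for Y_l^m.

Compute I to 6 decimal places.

0.184674

Rules hold: Σm=0, L=6 even, 1≤3≤3.
N = 3·5·7 = 105
Δ = 0!·2!·4!/7! = 1/105
Racah Σ t=0..0: t=0:+1/4 = 1/4
⇒ 3j(1 2 3; 0 0 0)² = 3/35, sgn -1
Racah Σ t=0..0: t=0:+1/24 = 1/24
⇒ 3j(1 2 3; 0 -2 2)² = 1/21, sgn -1
4πI² = N·(3j₀)²·(3jₘ)² = 3/7
I = +1·√(0.428571/4π) = 0.18467439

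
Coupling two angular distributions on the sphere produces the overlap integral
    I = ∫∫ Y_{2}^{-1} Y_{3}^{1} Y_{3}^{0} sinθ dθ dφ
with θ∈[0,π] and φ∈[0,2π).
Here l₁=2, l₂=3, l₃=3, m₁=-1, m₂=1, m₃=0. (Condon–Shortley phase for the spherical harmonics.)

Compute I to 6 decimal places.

Checks pass: Σm=0; 8 even; l₃=3∈[1,5].
(2·2+1)(2·3+1)(2·3+1) = 245
Δ: 2! 2! 4! / 9! → 1/3780
sum: t=0:+1/24 t=1:−1/4 t=2:+1/24 = -1/6
3j²(2 3 3; 0 0 0) = Δ·Π!·Σ² = 4/105  (sign +1)
sum: t=1:−1/12 t=2:+1/8 = 1/24
3j²(2 3 3; -1 1 0) = Δ·Π!·Σ² = 1/210  (sign -1)
combine: 4πI² = 245·4/105·1/210 = 2/45
take √, sign -1: I = -0.05947080

-0.059471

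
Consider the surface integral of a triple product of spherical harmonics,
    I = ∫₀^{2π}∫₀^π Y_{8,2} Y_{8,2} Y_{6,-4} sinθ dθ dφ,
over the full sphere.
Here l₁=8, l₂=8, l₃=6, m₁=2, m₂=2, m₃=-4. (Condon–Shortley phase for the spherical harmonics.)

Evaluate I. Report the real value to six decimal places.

m-sum 0 ✓  L=22 even ✓  0≤6≤16 ✓
Π(2lᵢ+1) = 17×17×13 = 3757
triangle coeff Δ(8,8,6) = 1/13742520792
Σ_t [2,8]: t=2:+1/41803776000 t=3:−1/435456000 t=4:+1/39813120 t=5:−1/18662400 t=6:+1/39813120 t=7:−1/435456000 t=8:+1/41803776000 = -11/1393459200
(3j)²=600/96577 [(8 8 6; 0 0 0)], sign=-1
Σ_t [4,6]: t=4:+1/597196800 t=5:−1/207360000 t=6:+1/597196800 = -11/7464960000
(3j)²=756/96577 [(8 8 6; 2 2 -4)], sign=-1
⇒ 4πI² = 453600/2482597
I = (+1)√(453600/2482597/(4π)) = 0.12058089

0.120581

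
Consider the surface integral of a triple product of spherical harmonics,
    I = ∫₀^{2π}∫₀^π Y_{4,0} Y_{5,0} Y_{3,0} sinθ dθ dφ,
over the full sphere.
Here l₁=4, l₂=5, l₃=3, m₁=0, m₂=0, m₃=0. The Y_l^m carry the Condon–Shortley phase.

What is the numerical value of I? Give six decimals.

m-sum 0 ✓  L=12 even ✓  1≤3≤9 ✓
Π(2lᵢ+1) = 9×11×7 = 693
triangle coeff Δ(4,5,3) = 1/180180
Σ_t [2,4]: t=2:+1/576 t=3:−1/144 t=4:+1/576 = -1/288
(3j)²=20/1001 [(4 5 3; 0 0 0)], sign=+1
(m-triple is (0,0,0) — same symbol as above.)
⇒ 4πI² = 3600/13013
I = (+1)√(3600/13013/(4π)) = 0.14837393

0.148374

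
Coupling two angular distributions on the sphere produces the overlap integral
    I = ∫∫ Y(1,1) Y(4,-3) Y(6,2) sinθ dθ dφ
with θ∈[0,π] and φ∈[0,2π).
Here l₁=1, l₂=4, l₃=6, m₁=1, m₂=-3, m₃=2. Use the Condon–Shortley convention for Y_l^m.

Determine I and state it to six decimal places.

0.000000

l₃=6 ∉ [3,5] — triangle fails ⇒ I = 0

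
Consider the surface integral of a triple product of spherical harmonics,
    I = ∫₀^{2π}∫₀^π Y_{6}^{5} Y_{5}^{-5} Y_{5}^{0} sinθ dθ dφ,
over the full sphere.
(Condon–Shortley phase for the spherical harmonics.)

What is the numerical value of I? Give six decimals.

-0.152641

Rules hold: Σm=0, L=16 even, 1≤5≤11.
N = 13·11·11 = 1573
Δ = 6!·6!·4!/17! = 1/28588560
Racah Σ t=1..5: t=1:−1/345600 t=2:+1/13824 t=3:−1/5184 t=4:+1/13824 t=5:−1/345600 = -7/129600
⇒ 3j(6 5 5; 0 0 0)² = 80/7293, sgn +1
Racah Σ t=0..0: t=0:+1/2073600 = 1/2073600
⇒ 3j(6 5 5; 5 -5 0)² = 15/884, sgn -1
4πI² = N·(3j₀)²·(3jₘ)² = 1100/3757
I = -1·√(0.292787/4π) = -0.15264086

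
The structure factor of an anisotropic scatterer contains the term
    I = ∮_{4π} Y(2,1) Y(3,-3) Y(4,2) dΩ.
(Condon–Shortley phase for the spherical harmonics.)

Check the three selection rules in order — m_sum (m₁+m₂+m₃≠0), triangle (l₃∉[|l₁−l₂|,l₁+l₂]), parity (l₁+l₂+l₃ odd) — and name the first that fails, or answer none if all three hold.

parity

Σmᵢ = 0  ✓
l₃∈[|l₁−l₂|,l₁+l₂]=[1,5], have l₃=4  ✓
Σlᵢ = 9 ⇒ odd  ✗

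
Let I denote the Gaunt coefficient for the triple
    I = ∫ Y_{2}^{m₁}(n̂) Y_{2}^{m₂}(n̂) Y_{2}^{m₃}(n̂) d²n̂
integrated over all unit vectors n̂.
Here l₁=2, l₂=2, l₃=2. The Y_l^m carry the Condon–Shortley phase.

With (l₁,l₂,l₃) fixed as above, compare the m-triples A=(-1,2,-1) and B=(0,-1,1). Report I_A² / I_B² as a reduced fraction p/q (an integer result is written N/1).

Same 2,2,2: normalisation and zero-m 3j drop out of the ratio.
A: Δ: 2! 2! 2! / 7! → 1/630; sum: t=2:+1/4 = 1/4; 3j²(2 2 2; -1 2 -1) = Δ·Π!·Σ² = 3/35  (sign -1)
B: Δ: 2! 2! 2! / 7! → 1/630; sum: t=0:+1/4 t=1:−1/2 = -1/4; 3j²(2 2 2; 0 -1 1) = Δ·Π!·Σ² = 1/70  (sign +1)
I_A²/I_B² = (3/35)/(1/70) = 6/1

6/1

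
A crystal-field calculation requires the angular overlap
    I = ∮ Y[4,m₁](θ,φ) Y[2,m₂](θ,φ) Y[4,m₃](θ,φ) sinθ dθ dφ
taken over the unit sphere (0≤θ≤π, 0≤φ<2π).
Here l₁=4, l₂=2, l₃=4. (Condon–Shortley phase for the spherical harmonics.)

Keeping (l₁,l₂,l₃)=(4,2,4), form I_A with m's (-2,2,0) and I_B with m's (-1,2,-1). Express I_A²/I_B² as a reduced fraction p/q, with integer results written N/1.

9/10

Same 4,2,4: normalisation and zero-m 3j drop out of the ratio.
A: Δ: 2! 6! 2! / 11! → 1/13860; sum: t=2:+1/192 = 1/192; 3j²(4 2 4; -2 2 0) = Δ·Π!·Σ² = 3/77  (sign +1)
B: Δ: 2! 6! 2! / 11! → 1/13860; sum: t=2:+1/144 = 1/144; 3j²(4 2 4; -1 2 -1) = Δ·Π!·Σ² = 10/231  (sign -1)
I_A²/I_B² = (3/77)/(10/231) = 9/10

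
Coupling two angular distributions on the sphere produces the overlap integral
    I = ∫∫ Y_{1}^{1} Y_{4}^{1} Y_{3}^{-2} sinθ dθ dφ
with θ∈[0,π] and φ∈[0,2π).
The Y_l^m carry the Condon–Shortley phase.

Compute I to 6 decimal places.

-0.106622

Rules hold: Σm=0, L=8 even, 3≤3≤5.
N = 3·9·7 = 189
Δ = 2!·0!·6!/9! = 1/252
Racah Σ t=1..1: t=1:−1/36 = -1/36
⇒ 3j(1 4 3; 0 0 0)² = 4/63, sgn +1
Racah Σ t=0..0: t=0:+1/240 = 1/240
⇒ 3j(1 4 3; 1 1 -2)² = 1/84, sgn -1
4πI² = N·(3j₀)²·(3jₘ)² = 1/7
I = -1·√(0.142857/4π) = -0.10662181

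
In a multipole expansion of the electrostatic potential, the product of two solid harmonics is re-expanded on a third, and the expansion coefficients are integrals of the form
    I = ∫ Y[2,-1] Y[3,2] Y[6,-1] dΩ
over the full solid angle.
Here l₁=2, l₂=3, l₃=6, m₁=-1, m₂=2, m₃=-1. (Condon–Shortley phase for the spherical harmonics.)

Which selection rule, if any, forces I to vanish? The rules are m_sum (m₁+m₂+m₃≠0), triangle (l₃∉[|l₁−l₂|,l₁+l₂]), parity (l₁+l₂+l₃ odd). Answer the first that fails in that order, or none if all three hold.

azimuthal sum: -1 + 2 − 1 = 0  ✓
1 ≤ 6 ≤ 5 (triangle on l)  ✗
L = 2 + 3 + 6 = 11 (odd)

triangle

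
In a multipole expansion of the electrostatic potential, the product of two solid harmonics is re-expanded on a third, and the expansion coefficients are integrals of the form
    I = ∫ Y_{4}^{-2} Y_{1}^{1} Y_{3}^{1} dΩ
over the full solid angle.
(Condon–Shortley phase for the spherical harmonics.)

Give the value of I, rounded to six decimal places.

Rules hold: Σm=0, L=8 even, 3≤3≤5.
N = 9·3·7 = 189
Δ = 2!·6!·0!/9! = 1/252
Racah Σ t=1..1: t=1:−1/36 = -1/36
⇒ 3j(4 1 3; 0 0 0)² = 4/63, sgn +1
Racah Σ t=2..2: t=2:+1/96 = 1/96
⇒ 3j(4 1 3; -2 1 1)² = 5/84, sgn +1
4πI² = N·(3j₀)²·(3jₘ)² = 5/7
I = +1·√(0.714286/4π) = 0.23841361

0.238414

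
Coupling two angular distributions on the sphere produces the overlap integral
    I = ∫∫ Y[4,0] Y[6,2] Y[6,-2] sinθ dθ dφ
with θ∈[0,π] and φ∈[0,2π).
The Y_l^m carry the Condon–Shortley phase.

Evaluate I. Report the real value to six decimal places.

m-sum 0 ✓  L=16 even ✓  2≤6≤10 ✓
Π(2lᵢ+1) = 9×13×13 = 1521
triangle coeff Δ(4,6,6) = 1/15315300
Σ_t [0,4]: t=0:+1/829440 t=1:−1/25920 t=2:+1/9216 t=3:−1/25920 t=4:+1/829440 = 7/207360
(3j)²=28/2431 [(4 6 6; 0 0 0)], sign=+1
Σ_t [0,4]: t=0:+1/23224320 t=1:−1/181440 t=2:+1/23040 t=3:−1/25920 t=4:+1/331776 = 11/4644864
(3j)²=11/55692 [(4 6 6; 0 2 -2)], sign=+1
⇒ 4πI² = 1/289
I = (+1)√(1/289/(4π)) = 0.01659381

0.016594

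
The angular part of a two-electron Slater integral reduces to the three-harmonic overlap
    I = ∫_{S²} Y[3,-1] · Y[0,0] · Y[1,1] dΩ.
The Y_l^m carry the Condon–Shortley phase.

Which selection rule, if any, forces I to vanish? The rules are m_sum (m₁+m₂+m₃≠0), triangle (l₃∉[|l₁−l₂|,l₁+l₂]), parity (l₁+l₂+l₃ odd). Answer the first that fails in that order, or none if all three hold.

triangle

m₁+m₂+m₃ = -1 + 0 + 1 = 0  ✓
triangle: |3−0|=3 ≤ l₃=1 ≤ 3+0=3  ✗
parity: l₁+l₂+l₃ = 4 is even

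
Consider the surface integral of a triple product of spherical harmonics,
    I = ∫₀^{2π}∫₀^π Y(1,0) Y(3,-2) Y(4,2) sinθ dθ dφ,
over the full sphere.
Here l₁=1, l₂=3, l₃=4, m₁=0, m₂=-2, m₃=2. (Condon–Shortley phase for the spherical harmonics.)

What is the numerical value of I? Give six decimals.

Rules hold: Σm=0, L=8 even, 2≤4≤4.
N = 3·7·9 = 189
Δ = 0!·2!·6!/9! = 1/252
Racah Σ t=0..0: t=0:+1/36 = 1/36
⇒ 3j(1 3 4; 0 0 0)² = 4/63, sgn +1
Racah Σ t=0..0: t=0:+1/120 = 1/120
⇒ 3j(1 3 4; 0 -2 2)² = 1/21, sgn +1
4πI² = N·(3j₀)²·(3jₘ)² = 4/7
I = +1·√(0.571429/4π) = 0.21324362

0.213244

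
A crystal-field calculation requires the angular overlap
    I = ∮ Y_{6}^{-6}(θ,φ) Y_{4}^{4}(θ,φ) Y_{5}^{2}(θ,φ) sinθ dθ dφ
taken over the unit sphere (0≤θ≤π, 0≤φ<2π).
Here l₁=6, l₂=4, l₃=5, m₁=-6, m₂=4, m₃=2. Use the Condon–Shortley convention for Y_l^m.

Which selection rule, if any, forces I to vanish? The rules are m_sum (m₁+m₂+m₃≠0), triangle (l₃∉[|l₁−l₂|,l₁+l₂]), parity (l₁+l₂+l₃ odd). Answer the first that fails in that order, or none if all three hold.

azimuthal sum: -6 + 4 + 2 = 0  ✓
2 ≤ 5 ≤ 10 (triangle on l)  ✓
L = 6 + 4 + 5 = 15 (odd)  ✗

parity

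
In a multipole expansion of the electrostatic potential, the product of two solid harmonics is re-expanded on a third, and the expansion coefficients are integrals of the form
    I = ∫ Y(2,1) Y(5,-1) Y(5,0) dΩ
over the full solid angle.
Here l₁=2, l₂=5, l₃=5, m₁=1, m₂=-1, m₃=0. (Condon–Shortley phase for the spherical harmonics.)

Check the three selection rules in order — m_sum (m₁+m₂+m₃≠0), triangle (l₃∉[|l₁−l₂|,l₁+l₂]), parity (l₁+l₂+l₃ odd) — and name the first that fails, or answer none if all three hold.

azimuthal sum: 1 − 1 + 0 = 0  ✓
3 ≤ 5 ≤ 7 (triangle on l)  ✓
L = 2 + 5 + 5 = 12 (even)  ✓

none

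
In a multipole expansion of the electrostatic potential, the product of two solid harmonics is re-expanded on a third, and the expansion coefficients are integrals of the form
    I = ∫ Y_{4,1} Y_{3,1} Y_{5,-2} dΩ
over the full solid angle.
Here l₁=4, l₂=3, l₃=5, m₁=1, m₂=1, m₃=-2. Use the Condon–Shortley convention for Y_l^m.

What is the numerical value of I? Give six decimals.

m-sum 0 ✓  L=12 even ✓  1≤5≤7 ✓
Π(2lᵢ+1) = 9×7×11 = 693
triangle coeff Δ(4,3,5) = 1/180180
Σ_t [0,2]: t=0:+1/576 t=1:−1/144 t=2:+1/576 = -1/288
(3j)²=20/1001 [(4 3 5; 0 0 0)], sign=+1
Σ_t [0,2]: t=0:+1/1728 t=1:−1/288 t=2:+1/960 = -1/540
(3j)²=128/6435 [(4 3 5; 1 1 -2)], sign=+1
⇒ 4πI² = 512/1859
I = (+1)√(512/1859/(4π)) = 0.14804384

0.148044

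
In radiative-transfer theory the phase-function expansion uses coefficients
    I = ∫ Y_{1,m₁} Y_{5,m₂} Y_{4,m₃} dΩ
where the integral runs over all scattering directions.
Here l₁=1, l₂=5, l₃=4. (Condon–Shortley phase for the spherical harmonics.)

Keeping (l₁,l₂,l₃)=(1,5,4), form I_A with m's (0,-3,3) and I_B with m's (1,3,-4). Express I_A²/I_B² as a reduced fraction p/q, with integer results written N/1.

16/1

l's match ⇒ only the (l;m) 3-j factors differ between A and B.
A: triangle coeff Δ(1,5,4) = 1/495; Σ_t [1,1]: t=1:−1/5040 = -1/5040; (3j)²=16/495 [(1 5 4; 0 -3 3)], sign=+1
B: triangle coeff Δ(1,5,4) = 1/495; Σ_t [0,0]: t=0:+1/80640 = 1/80640; (3j)²=1/495 [(1 5 4; 1 3 -4)], sign=+1
I_A²/I_B² = (16/495)/(1/495) = 16/1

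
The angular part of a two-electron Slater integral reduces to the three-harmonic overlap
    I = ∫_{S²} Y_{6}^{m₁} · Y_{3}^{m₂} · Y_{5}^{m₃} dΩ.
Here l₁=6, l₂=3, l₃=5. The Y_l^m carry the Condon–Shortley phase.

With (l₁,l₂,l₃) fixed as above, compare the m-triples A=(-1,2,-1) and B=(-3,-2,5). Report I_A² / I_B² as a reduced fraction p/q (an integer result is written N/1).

7/3

Shared (l₁,l₂,l₃)=(6,3,5): N and (l;000)² cancel in I_A²/I_B².
A: Δ = 4!·8!·2!/15! = 1/675675; Racah Σ t=3..4: t=3:−1/6912 t=4:+1/17280 = -1/11520; ⇒ 3j(6 3 5; -1 2 -1)² = 2/143, sgn -1
B: Δ = 4!·8!·2!/15! = 1/675675; Racah Σ t=1..1: t=1:−1/483840 = -1/483840; ⇒ 3j(6 3 5; -3 -2 5)² = 6/1001, sgn -1
I_A²/I_B² = (2/143)/(6/1001) = 7/3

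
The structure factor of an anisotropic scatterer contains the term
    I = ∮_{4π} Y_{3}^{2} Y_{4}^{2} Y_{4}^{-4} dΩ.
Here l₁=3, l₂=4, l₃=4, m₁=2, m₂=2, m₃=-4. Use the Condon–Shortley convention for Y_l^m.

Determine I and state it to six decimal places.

0.000000

L=11 odd ⇒ parity kills the (l;000) factor ⇒ I = 0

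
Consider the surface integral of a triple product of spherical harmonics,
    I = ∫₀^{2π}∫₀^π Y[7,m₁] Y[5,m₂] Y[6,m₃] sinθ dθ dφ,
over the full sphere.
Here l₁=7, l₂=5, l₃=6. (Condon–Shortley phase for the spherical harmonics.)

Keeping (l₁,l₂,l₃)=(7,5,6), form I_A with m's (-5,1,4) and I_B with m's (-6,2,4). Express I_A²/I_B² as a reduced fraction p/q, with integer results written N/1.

2738/91

Same 7,5,6: normalisation and zero-m 3j drop out of the ratio.
A: Δ: 6! 8! 4! / 19! → 1/174594420; sum: t=4:+1/7741440 t=5:−1/3628800 t=6:+1/24883200 = -37/348364800; 3j²(7 5 6; -5 1 4) = Δ·Π!·Σ² = 1369/176358  (sign -1)
B: Δ: 6! 8! 4! / 19! → 1/174594420; sum: t=5:−1/19353600 t=6:+1/21772800 = -1/174182400; 3j²(7 5 6; -6 2 4) = Δ·Π!·Σ² = 1/3876  (sign -1)
I_A²/I_B² = (1369/176358)/(1/3876) = 2738/91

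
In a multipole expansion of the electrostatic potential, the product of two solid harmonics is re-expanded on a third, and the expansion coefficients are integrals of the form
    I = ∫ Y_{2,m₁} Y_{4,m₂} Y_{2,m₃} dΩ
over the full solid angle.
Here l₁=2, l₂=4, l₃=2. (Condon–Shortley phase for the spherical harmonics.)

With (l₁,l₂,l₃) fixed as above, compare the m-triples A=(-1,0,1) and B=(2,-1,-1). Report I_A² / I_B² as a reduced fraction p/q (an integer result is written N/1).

16/5

l's match ⇒ only the (l;m) 3-j factors differ between A and B.
A: triangle coeff Δ(2,4,2) = 1/630; Σ_t [3,3]: t=3:−1/36 = -1/36; (3j)²=8/315 [(2 4 2; -1 0 1)], sign=+1
B: triangle coeff Δ(2,4,2) = 1/630; Σ_t [0,0]: t=0:+1/144 = 1/144; (3j)²=1/126 [(2 4 2; 2 -1 -1)], sign=-1
I_A²/I_B² = (8/315)/(1/126) = 16/5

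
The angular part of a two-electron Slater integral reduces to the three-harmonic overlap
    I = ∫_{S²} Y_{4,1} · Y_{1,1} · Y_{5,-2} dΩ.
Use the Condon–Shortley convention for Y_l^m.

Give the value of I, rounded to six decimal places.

Rules hold: Σm=0, L=10 even, 3≤5≤5.
N = 9·3·11 = 297
Δ = 0!·8!·2!/11! = 1/495
Racah Σ t=0..0: t=0:+1/576 = 1/576
⇒ 3j(4 1 5; 0 0 0)² = 5/99, sgn -1
Racah Σ t=0..0: t=0:+1/1440 = 1/1440
⇒ 3j(4 1 5; 1 1 -2)² = 7/165, sgn -1
4πI² = N·(3j₀)²·(3jₘ)² = 7/11
I = +1·√(0.636364/4π) = 0.22503380

0.225034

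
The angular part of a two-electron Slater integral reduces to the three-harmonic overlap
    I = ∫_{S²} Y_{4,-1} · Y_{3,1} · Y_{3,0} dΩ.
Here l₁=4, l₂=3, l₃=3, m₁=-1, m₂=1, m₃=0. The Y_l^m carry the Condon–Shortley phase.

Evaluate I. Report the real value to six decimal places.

-0.099323

m-sum 0 ✓  L=10 even ✓  1≤3≤7 ✓
Π(2lᵢ+1) = 9×7×7 = 441
triangle coeff Δ(4,3,3) = 1/34650
Σ_t [1,3]: t=1:−1/72 t=2:+1/16 t=3:−1/72 = 5/144
(3j)²=2/77 [(4 3 3; 0 0 0)], sign=-1
Σ_t [2,4]: t=2:+1/48 t=3:−1/24 t=4:+1/288 = -5/288
(3j)²=5/462 [(4 3 3; -1 1 0)], sign=+1
⇒ 4πI² = 15/121
I = (-1)√(15/121/(4π)) = -0.09932258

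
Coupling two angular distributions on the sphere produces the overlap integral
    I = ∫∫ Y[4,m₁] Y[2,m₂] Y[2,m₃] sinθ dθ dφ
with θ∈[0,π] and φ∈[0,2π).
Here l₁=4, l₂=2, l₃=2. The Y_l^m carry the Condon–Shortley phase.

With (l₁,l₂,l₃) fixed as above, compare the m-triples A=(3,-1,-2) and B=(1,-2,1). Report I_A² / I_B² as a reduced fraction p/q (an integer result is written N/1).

Same 4,2,2: normalisation and zero-m 3j drop out of the ratio.
A: Δ: 4! 4! 0! / 9! → 1/630; sum: t=1:−1/144 = -1/144; 3j²(4 2 2; 3 -1 -2) = Δ·Π!·Σ² = 1/18  (sign -1)
B: Δ: 4! 4! 0! / 9! → 1/630; sum: t=0:+1/144 = 1/144; 3j²(4 2 2; 1 -2 1) = Δ·Π!·Σ² = 1/126  (sign -1)
I_A²/I_B² = (1/18)/(1/126) = 7/1

7/1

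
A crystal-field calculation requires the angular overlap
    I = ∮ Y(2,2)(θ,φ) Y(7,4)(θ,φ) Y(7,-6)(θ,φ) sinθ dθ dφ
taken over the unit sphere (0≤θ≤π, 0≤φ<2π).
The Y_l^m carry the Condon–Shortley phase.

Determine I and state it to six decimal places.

Rules hold: Σm=0, L=16 even, 5≤7≤9.
N = 5·15·15 = 1125
Δ = 2!·2!·12!/17! = 1/185640
Racah Σ t=0..2: t=0:+1/2419200 t=1:−1/518400 t=2:+1/2419200 = -1/907200
⇒ 3j(2 7 7; 0 0 0)² = 56/3315, sgn +1
Racah Σ t=0..0: t=0:+1/159667200 = 1/159667200
⇒ 3j(2 7 7; 2 4 -6)² = 9/1190, sgn -1
4πI² = N·(3j₀)²·(3jₘ)² = 540/3757
I = -1·√(0.143732/4π) = -0.10694768

-0.106948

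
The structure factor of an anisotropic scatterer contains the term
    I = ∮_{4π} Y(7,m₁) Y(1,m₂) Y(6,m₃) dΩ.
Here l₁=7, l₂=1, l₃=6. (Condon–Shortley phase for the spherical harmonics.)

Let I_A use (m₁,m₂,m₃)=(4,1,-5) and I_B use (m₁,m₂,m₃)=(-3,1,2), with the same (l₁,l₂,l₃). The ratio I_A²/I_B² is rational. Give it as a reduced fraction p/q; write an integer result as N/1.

1/15

Same 7,1,6: normalisation and zero-m 3j drop out of the ratio.
A: Δ: 2! 12! 0! / 15! → 1/1365; sum: t=2:+1/79833600 = 1/79833600; 3j²(7 1 6; 4 1 -5) = Δ·Π!·Σ² = 1/455  (sign -1)
B: Δ: 2! 12! 0! / 15! → 1/1365; sum: t=2:+1/1935360 = 1/1935360; 3j²(7 1 6; -3 1 2) = Δ·Π!·Σ² = 3/91  (sign +1)
I_A²/I_B² = (1/455)/(3/91) = 1/15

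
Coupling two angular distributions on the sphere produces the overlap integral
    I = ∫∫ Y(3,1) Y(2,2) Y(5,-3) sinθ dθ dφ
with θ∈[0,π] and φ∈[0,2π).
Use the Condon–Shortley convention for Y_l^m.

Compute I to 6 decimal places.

-0.200476

Rules hold: Σm=0, L=10 even, 1≤5≤5.
N = 7·5·11 = 385
Δ = 0!·6!·4!/11! = 1/2310
Racah Σ t=0..0: t=0:+1/144 = 1/144
⇒ 3j(3 2 5; 0 0 0)² = 10/231, sgn -1
Racah Σ t=0..0: t=0:+1/1152 = 1/1152
⇒ 3j(3 2 5; 1 2 -3)² = 1/33, sgn +1
4πI² = N·(3j₀)²·(3jₘ)² = 50/99
I = -1·√(0.505051/4π) = -0.20047604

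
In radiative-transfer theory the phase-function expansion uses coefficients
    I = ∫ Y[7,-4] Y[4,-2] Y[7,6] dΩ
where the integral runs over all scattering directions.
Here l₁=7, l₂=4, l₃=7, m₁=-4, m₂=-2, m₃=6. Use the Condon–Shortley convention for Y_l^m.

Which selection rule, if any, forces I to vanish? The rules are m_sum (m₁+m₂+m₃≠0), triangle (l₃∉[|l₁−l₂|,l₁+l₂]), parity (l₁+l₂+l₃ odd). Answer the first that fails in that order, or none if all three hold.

azimuthal sum: -4 − 2 + 6 = 0  ✓
3 ≤ 7 ≤ 11 (triangle on l)  ✓
L = 7 + 4 + 7 = 18 (even)  ✓

none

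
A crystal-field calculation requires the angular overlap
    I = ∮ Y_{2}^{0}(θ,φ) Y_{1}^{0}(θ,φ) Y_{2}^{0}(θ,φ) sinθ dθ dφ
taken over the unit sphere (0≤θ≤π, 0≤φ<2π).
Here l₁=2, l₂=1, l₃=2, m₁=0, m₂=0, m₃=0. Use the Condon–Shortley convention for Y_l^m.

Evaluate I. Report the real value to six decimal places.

0.000000

l₁+l₂+l₃=5 is odd: 3j(l;000)=0 ⇒ I=0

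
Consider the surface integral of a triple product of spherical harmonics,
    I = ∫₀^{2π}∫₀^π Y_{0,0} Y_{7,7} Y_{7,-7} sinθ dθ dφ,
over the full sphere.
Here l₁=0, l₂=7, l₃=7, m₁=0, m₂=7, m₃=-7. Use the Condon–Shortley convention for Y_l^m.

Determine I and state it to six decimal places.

m-sum 0 ✓  L=14 even ✓  7≤7≤7 ✓
Π(2lᵢ+1) = 1×15×15 = 225
triangle coeff Δ(0,7,7) = 1/15
Σ_t [0,0]: t=0:+1/25401600 = 1/25401600
(3j)²=1/15 [(0 7 7; 0 0 0)], sign=-1
Σ_t [0,0]: t=0:+1/87178291200 = 1/87178291200
(3j)²=1/15 [(0 7 7; 0 7 -7)], sign=+1
⇒ 4πI² = 1/1
I = (-1)√(1/1/(4π)) = -0.28209479

-0.282095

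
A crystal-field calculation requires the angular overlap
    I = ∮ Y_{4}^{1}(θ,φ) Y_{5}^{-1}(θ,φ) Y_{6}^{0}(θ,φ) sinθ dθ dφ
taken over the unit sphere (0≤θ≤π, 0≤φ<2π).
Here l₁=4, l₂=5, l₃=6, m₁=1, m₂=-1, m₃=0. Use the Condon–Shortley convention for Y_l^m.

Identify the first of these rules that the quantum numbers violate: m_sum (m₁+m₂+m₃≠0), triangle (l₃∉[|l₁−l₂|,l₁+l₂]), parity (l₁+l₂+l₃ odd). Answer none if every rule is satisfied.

Σmᵢ = 0  ✓
l₃∈[|l₁−l₂|,l₁+l₂]=[1,9], have l₃=6  ✓
Σlᵢ = 15 ⇒ odd  ✗

parity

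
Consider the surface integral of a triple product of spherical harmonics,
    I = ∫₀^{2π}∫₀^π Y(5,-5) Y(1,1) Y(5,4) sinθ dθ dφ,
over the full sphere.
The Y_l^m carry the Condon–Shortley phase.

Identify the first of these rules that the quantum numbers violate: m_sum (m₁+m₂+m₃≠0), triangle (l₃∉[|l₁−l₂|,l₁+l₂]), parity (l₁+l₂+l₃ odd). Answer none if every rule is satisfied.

azimuthal sum: -5 + 1 + 4 = 0  ✓
4 ≤ 5 ≤ 6 (triangle on l)  ✓
L = 5 + 1 + 5 = 11 (odd)  ✗

parity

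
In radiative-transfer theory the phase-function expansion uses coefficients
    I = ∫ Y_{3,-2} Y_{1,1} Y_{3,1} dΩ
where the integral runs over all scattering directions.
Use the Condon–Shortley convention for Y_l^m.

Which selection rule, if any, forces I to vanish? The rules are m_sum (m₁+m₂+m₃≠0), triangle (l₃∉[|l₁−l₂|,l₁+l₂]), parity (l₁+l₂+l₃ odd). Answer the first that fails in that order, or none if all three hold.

m₁+m₂+m₃ = -2 + 1 + 1 = 0  ✓
triangle: |3−1|=2 ≤ l₃=3 ≤ 3+1=4  ✓
parity: l₁+l₂+l₃ = 7 is odd  ✗

parity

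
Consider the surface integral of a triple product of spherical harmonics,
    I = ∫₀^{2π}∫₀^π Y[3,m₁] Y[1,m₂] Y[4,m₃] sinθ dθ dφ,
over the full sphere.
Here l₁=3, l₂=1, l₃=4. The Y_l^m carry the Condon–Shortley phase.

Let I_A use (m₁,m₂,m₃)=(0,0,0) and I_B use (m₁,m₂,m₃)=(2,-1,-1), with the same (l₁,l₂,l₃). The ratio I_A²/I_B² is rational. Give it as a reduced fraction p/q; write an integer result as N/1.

l's match ⇒ only the (l;m) 3-j factors differ between A and B.
A: triangle coeff Δ(3,1,4) = 1/252; Σ_t [0,0]: t=0:+1/36 = 1/36; (3j)²=4/63 [(3 1 4; 0 0 0)], sign=+1
B: triangle coeff Δ(3,1,4) = 1/252; Σ_t [0,0]: t=0:+1/240 = 1/240; (3j)²=1/84 [(3 1 4; 2 -1 -1)], sign=-1
I_A²/I_B² = (4/63)/(1/84) = 16/3

16/3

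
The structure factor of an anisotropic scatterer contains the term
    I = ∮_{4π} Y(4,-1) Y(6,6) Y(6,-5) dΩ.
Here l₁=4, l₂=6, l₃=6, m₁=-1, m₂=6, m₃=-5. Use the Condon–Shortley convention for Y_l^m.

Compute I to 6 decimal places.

Rules hold: Σm=0, L=16 even, 2≤6≤10.
N = 9·13·13 = 1521
Δ = 4!·4!·8!/17! = 1/15315300
Racah Σ t=0..4: t=0:+1/829440 t=1:−1/25920 t=2:+1/9216 t=3:−1/25920 t=4:+1/829440 = 7/207360
⇒ 3j(4 6 6; 0 0 0)² = 28/2431, sgn +1
Racah Σ t=4..4: t=4:+1/5806080 = 1/5806080
⇒ 3j(4 6 6; -1 6 -5)² = 165/6188, sgn -1
4πI² = N·(3j₀)²·(3jₘ)² = 135/289
I = -1·√(0.467128/4π) = -0.19280266

-0.192803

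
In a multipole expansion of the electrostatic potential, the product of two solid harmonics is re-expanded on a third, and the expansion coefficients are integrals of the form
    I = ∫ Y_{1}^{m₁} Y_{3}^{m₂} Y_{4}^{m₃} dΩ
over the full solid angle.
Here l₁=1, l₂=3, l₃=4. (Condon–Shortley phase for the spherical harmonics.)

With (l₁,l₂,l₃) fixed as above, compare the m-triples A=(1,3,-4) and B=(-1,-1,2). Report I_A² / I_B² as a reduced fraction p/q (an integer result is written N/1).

28/15

Shared (l₁,l₂,l₃)=(1,3,4): N and (l;000)² cancel in I_A²/I_B².
A: Δ = 0!·2!·6!/9! = 1/252; Racah Σ t=0..0: t=0:+1/1440 = 1/1440; ⇒ 3j(1 3 4; 1 3 -4)² = 1/9, sgn +1
B: Δ = 0!·2!·6!/9! = 1/252; Racah Σ t=0..0: t=0:+1/96 = 1/96; ⇒ 3j(1 3 4; -1 -1 2)² = 5/84, sgn +1
I_A²/I_B² = (1/9)/(5/84) = 28/15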